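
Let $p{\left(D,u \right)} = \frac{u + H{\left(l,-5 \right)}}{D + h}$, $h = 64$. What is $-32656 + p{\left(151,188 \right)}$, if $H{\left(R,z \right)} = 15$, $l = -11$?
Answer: $- \frac{7020837}{215} \approx -32655.0$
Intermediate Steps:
$p{\left(D,u \right)} = \frac{15 + u}{64 + D}$ ($p{\left(D,u \right)} = \frac{u + 15}{D + 64} = \frac{15 + u}{64 + D}$)
$-32656 + p{\left(151,188 \right)} = -32656 + \frac{15 + 188}{64 + 151} = -32656 + \frac{1}{215} \cdot 203 = -32656 + \frac{203}{215} = - \frac{7020837}{215}$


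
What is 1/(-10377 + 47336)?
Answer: 1/36959 ≈ 2.7057e-5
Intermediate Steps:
1/(-10377 + 47336) = 1/36959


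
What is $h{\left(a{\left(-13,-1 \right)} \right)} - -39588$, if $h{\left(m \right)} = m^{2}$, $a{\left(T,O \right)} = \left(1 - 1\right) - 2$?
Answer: $39592$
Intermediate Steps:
$a{\left(T,O \right)} = -2$ ($a{\left(T,O \right)} = 0 - 2 = -2$)
$h{\left(a{\left(-13,-1 \right)} \right)} - -39588 = \left(-2\right)^{2} - -39588 = 4 + 39588 = 39592$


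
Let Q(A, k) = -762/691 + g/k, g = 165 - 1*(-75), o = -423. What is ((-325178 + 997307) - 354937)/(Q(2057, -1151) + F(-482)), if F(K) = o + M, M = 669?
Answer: 31534475309/24326373 ≈ 1296.3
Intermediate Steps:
g = 240 (g = 165 + 75 = 240)
F(K) = 246 (F(K) = -423 + 669 = 246)
Q(A, k) = -762/691 + 240/k
((-325178 + 997307) - 354937)/(Q(2057, -1151) + F(-482)) = ((-325178 + 997307) - 354937)/((-762/691 + 240/(-1151)) + 246) = (672129 - 354937)/((-762/691 + 240*(-1/1151)) + 246) = 317192/((-762/691 - 240/1151) + 246) = 317192/(-1042902/795341 + 246) = 317192/(194610984/795341) = 317192*(795341/194610984) = 31534475309/24326373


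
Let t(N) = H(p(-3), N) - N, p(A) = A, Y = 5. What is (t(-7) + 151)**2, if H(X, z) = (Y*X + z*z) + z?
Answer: 34225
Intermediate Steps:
H(X, z) = z + z**2 + 5*X (H(X, z) = (5*X + z*z) + z = (5*X + z**2) + z = (z**2 + 5*X) + z = z + z**2 + 5*X)
t(N) = -15 + N**2 (t(N) = (N + N**2 + 5*(-3)) - N = (N + N**2 - 15) - N = (-15 + N + N**2) - N = -15 + N**2)
(t(-7) + 151)**2 = ((-15 + (-7)**2) + 151)**2 = ((-15 + 49) + 151)**2 = (34 + 151)**2 = 185**2 = 34225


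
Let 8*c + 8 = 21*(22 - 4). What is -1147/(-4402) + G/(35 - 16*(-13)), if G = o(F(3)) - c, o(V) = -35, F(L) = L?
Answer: -5093/69012 ≈ -0.073799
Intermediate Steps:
c = 185/4 (c = -1 + (21*(22 - 4))/8 = -1 + (21*18)/8 = -1 + (⅛)*378 = -1 + 189/4 = 185/4 ≈ 46.250)
G = -325/4 (G = -35 - 1*185/4 = -35 - 185/4 = -325/4 ≈ -81.250)
-1147/(-4402) + G/(35 - 16*(-13)) = -1147/(-4402) - 325/(4*(35 - 16*(-13))) = -1147*(-1/4402) - 325/(4*(35 + 208)) = 37/142 - 325/4/243 = 37/142 - 325/4*1/243 = 37/142 - 325/972 = -5093/69012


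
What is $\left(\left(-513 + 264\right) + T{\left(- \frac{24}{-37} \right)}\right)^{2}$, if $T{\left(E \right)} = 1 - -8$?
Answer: $57600$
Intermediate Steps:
$T{\left(E \right)} = 9$ ($T{\left(E \right)} = 1 + 8 = 9$)
$\left(\left(-513 + 264\right) + T{\left(- \frac{24}{-37} \right)}\right)^{2} = \left(\left(-513 + 264\right) + 9\right)^{2} = \left(-249 + 9\right)^{2} = \left(-240\right)^{2} = 57600$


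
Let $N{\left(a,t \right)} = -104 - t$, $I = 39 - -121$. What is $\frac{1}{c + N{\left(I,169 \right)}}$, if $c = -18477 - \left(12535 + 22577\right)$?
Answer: $- \frac{1}{53862} \approx -1.8566 \cdot 10^{-5}$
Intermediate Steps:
$c = -53589$ ($c = -18477 - 35112 = -53589$)
$I = 160$ ($I = 39 + 121 = 160$)
$\frac{1}{c + N{\left(I,169 \right)}} = \frac{1}{-53589 - 273} = \frac{1}{-53862} = - \frac{1}{53862}$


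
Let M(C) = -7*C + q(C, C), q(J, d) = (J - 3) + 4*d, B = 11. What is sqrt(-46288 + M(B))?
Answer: I*sqrt(46313) ≈ 215.2*I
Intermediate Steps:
q(J, d) = -3 + J + 4*d (q(J, d) = (-3 + J) + 4*d = -3 + J + 4*d)
M(C) = -3 - 2*C (M(C) = -7*C + (-3 + C + 4*C) = -7*C + (-3 + 5*C) = -3 - 2*C)
sqrt(-46288 + M(B)) = sqrt(-46288 + (-3 - 2*11)) = sqrt(-46288 + (-3 - 22)) = sqrt(-46288 - 25) = sqrt(-46313) = I*sqrt(46313)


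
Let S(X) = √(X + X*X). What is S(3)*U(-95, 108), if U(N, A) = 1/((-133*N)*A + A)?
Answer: √3/682344 ≈ 2.5384e-6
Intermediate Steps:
U(N, A) = 1/(A - 133*A*N) (U(N, A) = 1/(-133*A*N + A) = 1/(A - 133*A*N))
S(X) = √(X + X²)
S(3)*U(-95, 108) = √(3*(1 + 3))*(-1/(108*(-1 + 133*(-95)))) = √(3*4)*(-1*1/108/(-1 - 12635)) = √12*(-1*1/108/(-12636)) = (2*√3)*(-1*1/108*(-1/12636)) = (2*√3)*(1/1364688) = √3/682344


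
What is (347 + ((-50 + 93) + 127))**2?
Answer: 267289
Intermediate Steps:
(347 + ((-50 + 93) + 127))**2 = (347 + (43 + 127))**2 = (347 + 170)**2 = 517**2 = 267289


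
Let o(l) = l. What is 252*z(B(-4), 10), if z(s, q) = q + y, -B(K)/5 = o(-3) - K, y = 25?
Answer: 8820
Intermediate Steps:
B(K) = 15 + 5*K (B(K) = -5*(-3 - K) = 15 + 5*K)
z(s, q) = 25 + q (z(s, q) = q + 25 = 25 + q)
252*z(B(-4), 10) = 252*(25 + 10) = 252*35 = 8820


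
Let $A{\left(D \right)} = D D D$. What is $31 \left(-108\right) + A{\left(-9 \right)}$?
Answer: $-4077$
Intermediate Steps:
$A{\left(D \right)} = D^{3}$ ($A{\left(D \right)} = D^{2} D = D^{3}$)
$31 \left(-108\right) + A{\left(-9 \right)} = 31 \left(-108\right) + \left(-9\right)^{3} = -3348 - 729 = -4077$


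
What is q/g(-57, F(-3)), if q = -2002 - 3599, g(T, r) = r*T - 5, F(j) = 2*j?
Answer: -5601/337 ≈ -16.620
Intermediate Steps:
g(T, r) = -5 + T*r (g(T, r) = T*r - 5 = -5 + T*r)
q = -5601
q/g(-57, F(-3)) = -5601/(-5 - 114*(-3)) = -5601/(-5 - 57*(-6)) = -5601/(-5 + 342) = -5601/337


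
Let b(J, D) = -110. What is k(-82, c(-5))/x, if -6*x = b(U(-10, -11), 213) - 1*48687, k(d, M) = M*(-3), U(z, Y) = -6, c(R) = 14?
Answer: -36/6971 ≈ -0.0051643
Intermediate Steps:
k(d, M) = -3*M
x = 48797/6 (x = -(-110 - 1*48687)/6 = -(-110 - 48687)/6 = -1/6*(-48797) = 48797/6 ≈ 8132.8)
k(-82, c(-5))/x = (-3*14)/(48797/6) = -42*6/48797 = -36/6971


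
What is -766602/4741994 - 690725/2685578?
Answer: -381013090829/909642483038 ≈ -0.41886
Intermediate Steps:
-766602/4741994 - 690725/2685578 = -766602*1/4741994 - 690725*1/2685578 = -383301/2370997 - 98675/383654 = -381013090829/909642483038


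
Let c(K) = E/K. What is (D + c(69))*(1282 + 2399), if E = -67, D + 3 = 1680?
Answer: 141897642/23 ≈ 6.1695e+6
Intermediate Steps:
D = 1677 (D = -3 + 1680 = 1677)
c(K) = -67/K
(D + c(69))*(1282 + 2399) = (1677 - 67/69)*(1282 + 2399) = (1677 - 67*1/69)*3681 = (1677 - 67/69)*3681 = (115646/69)*3681 = 141897642/23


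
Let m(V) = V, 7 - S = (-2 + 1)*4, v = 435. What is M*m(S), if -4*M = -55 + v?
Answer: -1045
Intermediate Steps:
S = 11 (S = 7 - (-2 + 1)*4 = 7 - (-1)*4 = 7 - 1*(-4) = 7 + 4 = 11)
M = -95 (M = -(-55 + 435)/4 = -¼*380 = -95)
M*m(S) = -95*11 = -1045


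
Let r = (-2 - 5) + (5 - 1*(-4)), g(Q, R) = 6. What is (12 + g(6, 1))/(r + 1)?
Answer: 6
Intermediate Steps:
r = 2 (r = -7 + (5 + 4) = -7 + 9 = 2)
(12 + g(6, 1))/(r + 1) = (12 + 6)/(2 + 1) = 18/3 = (1/3)*18 = 6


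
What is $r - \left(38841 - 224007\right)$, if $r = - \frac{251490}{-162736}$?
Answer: $\frac{15066712833}{81368} \approx 1.8517 \cdot 10^{5}$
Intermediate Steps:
$r = \frac{125745}{81368}$ ($r = \left(-251490\right) \left(- \frac{1}{162736}\right) = \frac{125745}{81368} \approx 1.5454$)
$r - \left(38841 - 224007\right) = \frac{125745}{81368} - \left(38841 - 224007\right) = \frac{125745}{81368} - -185166 = \frac{125745}{81368} + 185166 = \frac{15066712833}{81368}$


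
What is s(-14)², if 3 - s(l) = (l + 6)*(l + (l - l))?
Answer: 11881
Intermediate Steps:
s(l) = 3 - l*(6 + l) (s(l) = 3 - (l + 6)*(l + (l - l)) = 3 - (6 + l)*(l + 0) = 3 - (6 + l)*l = 3 - l*(6 + l))
s(-14)² = (3 - 1*(-14)² - 6*(-14))² = (3 - 1*196 + 84)² = (3 - 196 + 84)² = (-109)² = 11881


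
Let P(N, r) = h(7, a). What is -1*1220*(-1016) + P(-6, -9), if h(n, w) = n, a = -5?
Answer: 1239527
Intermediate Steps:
P(N, r) = 7
-1*1220*(-1016) + P(-6, -9) = -1*1220*(-1016) + 7 = -1220*(-1016) + 7 = 1239520 + 7 = 1239527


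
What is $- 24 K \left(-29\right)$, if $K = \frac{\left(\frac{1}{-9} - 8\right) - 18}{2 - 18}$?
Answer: $\frac{6815}{6} \approx 1135.8$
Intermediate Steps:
$K = \frac{235}{144}$ ($K = \frac{\left(- \frac{1}{9} - 8\right) - 18}{-16} = \left(- \frac{73}{9} - 18\right) \left(- \frac{1}{16}\right) = \left(- \frac{235}{9}\right) \left(- \frac{1}{16}\right) = \frac{235}{144} \approx 1.6319$)
$- 24 K \left(-29\right) = \left(-24\right) \frac{235}{144} \left(-29\right) = \left(- \frac{235}{6}\right) \left(-29\right) = \frac{6815}{6}$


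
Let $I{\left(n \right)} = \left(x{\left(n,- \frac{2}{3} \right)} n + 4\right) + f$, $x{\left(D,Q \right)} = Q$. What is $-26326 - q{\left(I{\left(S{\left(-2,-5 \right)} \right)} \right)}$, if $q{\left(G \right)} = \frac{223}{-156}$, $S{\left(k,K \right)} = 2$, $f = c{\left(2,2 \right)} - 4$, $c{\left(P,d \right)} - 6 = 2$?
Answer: $- \frac{4106633}{156} \approx -26325.0$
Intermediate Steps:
$c{\left(P,d \right)} = 8$ ($c{\left(P,d \right)} = 6 + 2 = 8$)
$f = 4$ ($f = 8 - 4 = 4$)
$I{\left(n \right)} = 8 - \frac{2 n}{3}$ ($I{\left(n \right)} = \left(- \frac{2}{3} n + 4\right) + 4 = \left(\left(-2\right) \frac{1}{3} n + 4\right) + 4 = \left(- \frac{2 n}{3} + 4\right) + 4 = \left(4 - \frac{2 n}{3}\right) + 4 = 8 - \frac{2 n}{3}$)
$q{\left(G \right)} = - \frac{223}{156}$ ($q{\left(G \right)} = 223 \left(- \frac{1}{156}\right) = - \frac{223}{156}$)
$-26326 - q{\left(I{\left(S{\left(-2,-5 \right)} \right)} \right)} = -26326 - - \frac{223}{156} = -26326 + \frac{223}{156} = - \frac{4106633}{156}$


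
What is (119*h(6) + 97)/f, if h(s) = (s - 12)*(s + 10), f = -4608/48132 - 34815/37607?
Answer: 569527891793/51361351 ≈ 11089.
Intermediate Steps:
f = -51361351/50280559 (f = -4608*1/48132 - 34815*1/37607 = -128/1337 - 34815/37607 = -51361351/50280559 ≈ -1.0215)
h(s) = (-12 + s)*(10 + s)
(119*h(6) + 97)/f = (119*(-120 + 6**2 - 2*6) + 97)/(-51361351/50280559) = (119*(-120 + 36 - 12) + 97)*(-50280559/51361351) = (119*(-96) + 97)*(-50280559/51361351) = (-11424 + 97)*(-50280559/51361351) = -11327*(-50280559/51361351) = 569527891793/51361351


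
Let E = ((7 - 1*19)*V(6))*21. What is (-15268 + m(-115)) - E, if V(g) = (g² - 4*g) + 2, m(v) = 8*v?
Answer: -12660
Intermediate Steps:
V(g) = 2 + g² - 4*g
E = -3528 (E = ((7 - 1*19)*(2 + 6² - 4*6))*21 = ((7 - 19)*(2 + 36 - 24))*21 = -12*14*21 = -168*21 = -3528)
(-15268 + m(-115)) - E = (-15268 + 8*(-115)) - 1*(-3528) = (-15268 - 920) + 3528 = -16188 + 3528 = -12660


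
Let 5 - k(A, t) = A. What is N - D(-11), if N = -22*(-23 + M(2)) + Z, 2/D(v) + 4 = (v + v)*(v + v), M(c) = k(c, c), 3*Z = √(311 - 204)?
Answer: 105599/240 + √107/3 ≈ 443.44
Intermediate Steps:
k(A, t) = 5 - A
Z = √107/3 (Z = √(311 - 204)/3 = √107/3 ≈ 3.4480)
M(c) = 5 - c
D(v) = 2/(-4 + 4*v²) (D(v) = 2/(-4 + (v + v)*(v + v)) = 2/(-4 + (2*v)*(2*v)) = 2/(-4 + 4*v²))
N = 440 + √107/3 (N = -22*(-23 + (5 - 1*2)) + √107/3 = -22*(-23 + (5 - 2)) + √107/3 = -22*(-23 + 3) + √107/3 = -22*(-20) + √107/3 = 440 + √107/3 ≈ 443.45)
N - D(-11) = (440 + √107/3) - 1/(2*(-1 + (-11)²)) = (440 + √107/3) - 1/(2*(-1 + 121)) = (440 + √107/3) - 1/(2*120) = (440 + √107/3) - 1*1/240 = (440 + √107/3) - 1/240 = 105599/240 + √107/3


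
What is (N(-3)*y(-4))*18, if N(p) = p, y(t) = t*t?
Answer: -864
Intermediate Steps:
y(t) = t²
(N(-3)*y(-4))*18 = -3*(-4)²*18 = -3*16*18 = -48*18 = -864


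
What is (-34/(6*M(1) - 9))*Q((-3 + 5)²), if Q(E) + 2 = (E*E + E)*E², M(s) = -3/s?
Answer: 3604/9 ≈ 400.44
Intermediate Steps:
Q(E) = -2 + E²*(E + E²) (Q(E) = -2 + (E*E + E)*E² = -2 + (E² + E)*E² = -2 + (E + E²)*E² = -2 + E²*(E + E²))
(-34/(6*M(1) - 9))*Q((-3 + 5)²) = (-34/(6*(-3/1) - 9))*(-2 + ((-3 + 5)²)³ + ((-3 + 5)²)⁴) = (-34/(6*(-3*1) - 9))*(-2 + (2²)³ + (2²)⁴) = (-34/(6*(-3) - 9))*(-2 + 4³ + 4⁴) = (-34/(-18 - 9))*(-2 + 64 + 256) = (-34/(-27))*318 = -1/27*(-34)*318 = (34/27)*318 = 3604/9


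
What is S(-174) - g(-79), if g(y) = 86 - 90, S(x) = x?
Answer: -170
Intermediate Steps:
g(y) = -4
S(-174) - g(-79) = -174 - 1*(-4) = -174 + 4 = -170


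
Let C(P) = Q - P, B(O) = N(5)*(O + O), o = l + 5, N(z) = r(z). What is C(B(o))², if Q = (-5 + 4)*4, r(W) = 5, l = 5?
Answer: 10816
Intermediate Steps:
N(z) = 5
o = 10 (o = 5 + 5 = 10)
B(O) = 10*O (B(O) = 5*(O + O) = 5*(2*O) = 10*O)
Q = -4 (Q = -1*4 = -4)
C(P) = -4 - P
C(B(o))² = (-4 - 10*10)² = (-4 - 1*100)² = (-4 - 100)² = (-104)² = 10816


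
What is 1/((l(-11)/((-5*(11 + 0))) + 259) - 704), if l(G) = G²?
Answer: -5/2236 ≈ -0.0022361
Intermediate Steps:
1/((l(-11)/((-5*(11 + 0))) + 259) - 704) = 1/(((-11)²/((-5*(11 + 0))) + 259) - 704) = 1/((121/((-5*11)) + 259) - 704) = 1/((121/(-55) + 259) - 704) = 1/((121*(-1/55) + 259) - 704) = 1/((-11/5 + 259) - 704) = 1/(1284/5 - 704) = 1/(-2236/5) = -5/2236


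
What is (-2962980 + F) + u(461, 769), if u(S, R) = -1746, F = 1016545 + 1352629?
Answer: -595552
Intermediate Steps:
F = 2369174
(-2962980 + F) + u(461, 769) = (-2962980 + 2369174) - 1746 = -593806 - 1746 = -595552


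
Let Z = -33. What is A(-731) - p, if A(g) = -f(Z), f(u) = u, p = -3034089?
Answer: 3034122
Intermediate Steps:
A(g) = 33 (A(g) = -1*(-33) = 33)
A(-731) - p = 33 - 1*(-3034089) = 33 + 3034089 = 3034122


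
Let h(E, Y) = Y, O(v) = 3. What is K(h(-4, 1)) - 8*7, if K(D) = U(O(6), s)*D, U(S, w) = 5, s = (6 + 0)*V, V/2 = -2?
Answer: -51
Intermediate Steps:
V = -4 (V = 2*(-2) = -4)
s = -24 (s = (6 + 0)*(-4) = 6*(-4) = -24)
K(D) = 5*D
K(h(-4, 1)) - 8*7 = 5*1 - 8*7 = 5 - 56 = -51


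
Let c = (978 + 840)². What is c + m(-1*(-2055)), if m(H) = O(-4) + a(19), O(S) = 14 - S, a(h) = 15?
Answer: 3305157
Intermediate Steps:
c = 3305124 (c = 1818² = 3305124)
m(H) = 33 (m(H) = (14 - 1*(-4)) + 15 = (14 + 4) + 15 = 18 + 15 = 33)
c + m(-1*(-2055)) = 3305124 + 33 = 3305157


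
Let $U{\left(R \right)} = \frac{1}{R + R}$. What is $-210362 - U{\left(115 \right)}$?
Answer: $- \frac{48383261}{230} \approx -2.1036 \cdot 10^{5}$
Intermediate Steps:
$U{\left(R \right)} = \frac{1}{2 R}$
$-210362 - U{\left(115 \right)} = -210362 - \frac{1}{2 \cdot 115} = -210362 - \frac{1}{2} \cdot \frac{1}{115} = -210362 - \frac{1}{230} = - \frac{48383261}{230}$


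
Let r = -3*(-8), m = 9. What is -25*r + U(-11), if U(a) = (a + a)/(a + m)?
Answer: -589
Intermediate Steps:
U(a) = 2*a/(9 + a) (U(a) = (a + a)/(a + 9) = (2*a)/(9 + a) = 2*a/(9 + a))
r = 24
-25*r + U(-11) = -25*24 + 2*(-11)/(9 - 11) = -600 + 2*(-11)/(-2) = -600 + 2*(-11)*(-1/2) = -600 + 11 = -589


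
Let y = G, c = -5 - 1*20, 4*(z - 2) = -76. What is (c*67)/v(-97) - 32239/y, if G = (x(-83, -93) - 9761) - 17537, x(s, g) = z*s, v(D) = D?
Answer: 46487908/2511039 ≈ 18.513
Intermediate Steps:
z = -17 (z = 2 + (1/4)*(-76) = 2 - 19 = -17)
x(s, g) = -17*s
G = -25887 (G = (-17*(-83) - 9761) - 17537 = (1411 - 9761) - 17537 = -8350 - 17537 = -25887)
c = -25 (c = -5 - 20 = -25)
y = -25887
(c*67)/v(-97) - 32239/y = -25*67/(-97) - 32239/(-25887) = -1675*(-1/97) - 32239*(-1/25887) = 1675/97 + 32239/25887 = 46487908/2511039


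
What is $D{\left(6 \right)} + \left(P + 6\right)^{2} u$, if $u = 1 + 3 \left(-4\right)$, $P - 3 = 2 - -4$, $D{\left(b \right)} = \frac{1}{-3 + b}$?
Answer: $- \frac{7424}{3} \approx -2474.7$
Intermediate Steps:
$P = 9$ ($P = 3 + \left(2 - -4\right) = 3 + \left(2 + 4\right) = 3 + 6 = 9$)
$u = -11$ ($u = 1 - 12 = -11$)
$D{\left(6 \right)} + \left(P + 6\right)^{2} u = \frac{1}{-3 + 6} + \left(9 + 6\right)^{2} \left(-11\right) = \frac{1}{3} + 15^{2} \left(-11\right) = \frac{1}{3} + 225 \left(-11\right) = \frac{1}{3} - 2475 = - \frac{7424}{3}$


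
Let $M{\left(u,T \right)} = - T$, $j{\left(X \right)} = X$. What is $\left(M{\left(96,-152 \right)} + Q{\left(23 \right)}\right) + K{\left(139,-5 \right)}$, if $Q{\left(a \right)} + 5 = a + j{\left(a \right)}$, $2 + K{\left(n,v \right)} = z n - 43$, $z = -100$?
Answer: $-13752$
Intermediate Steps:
$K{\left(n,v \right)} = -45 - 100 n$ ($K{\left(n,v \right)} = -2 - \left(43 + 100 n\right) = -45 - 100 n$)
$Q{\left(a \right)} = -5 + 2 a$ ($Q{\left(a \right)} = -5 + \left(a + a\right) = -5 + 2 a$)
$\left(M{\left(96,-152 \right)} + Q{\left(23 \right)}\right) + K{\left(139,-5 \right)} = \left(\left(-1\right) \left(-152\right) + \left(-5 + 2 \cdot 23\right)\right) - 13945 = \left(152 + \left(-5 + 46\right)\right) - 13945 = \left(152 + 41\right) - 13945 = 193 - 13945 = -13752$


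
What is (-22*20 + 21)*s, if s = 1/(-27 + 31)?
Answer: -419/4 ≈ -104.75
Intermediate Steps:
s = ¼ (s = 1/4 = ¼ ≈ 0.25000)
(-22*20 + 21)*s = (-22*20 + 21)*(¼) = (-440 + 21)*(¼) = -419*¼ = -419/4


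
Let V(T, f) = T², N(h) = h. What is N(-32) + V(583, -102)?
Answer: 339857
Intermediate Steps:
N(-32) + V(583, -102) = -32 + 583² = -32 + 339889 = 339857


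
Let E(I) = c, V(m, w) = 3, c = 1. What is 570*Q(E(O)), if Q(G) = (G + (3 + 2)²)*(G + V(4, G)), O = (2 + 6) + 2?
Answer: 59280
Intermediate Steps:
O = 10 (O = 8 + 2 = 10)
E(I) = 1
Q(G) = (3 + G)*(25 + G) (Q(G) = (G + (3 + 2)²)*(G + 3) = (G + 5²)*(3 + G) = (G + 25)*(3 + G) = (25 + G)*(3 + G) = (3 + G)*(25 + G))
570*Q(E(O)) = 570*(75 + 1² + 28*1) = 570*(75 + 1 + 28) = 570*104 = 59280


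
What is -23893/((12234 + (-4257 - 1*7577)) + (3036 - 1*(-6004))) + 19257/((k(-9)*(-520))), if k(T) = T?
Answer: 583057/368160 ≈ 1.5837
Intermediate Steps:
-23893/((12234 + (-4257 - 1*7577)) + (3036 - 1*(-6004))) + 19257/((k(-9)*(-520))) = -23893/((12234 + (-4257 - 1*7577)) + (3036 - 1*(-6004))) + 19257/((-9*(-520))) = -23893/((12234 + (-4257 - 7577)) + (3036 + 6004)) + 19257/4680 = -23893/((12234 - 11834) + 9040) + 19257*(1/4680) = -23893/(400 + 9040) + 6419/1560 = -23893/9440 + 6419/1560 = 583057/368160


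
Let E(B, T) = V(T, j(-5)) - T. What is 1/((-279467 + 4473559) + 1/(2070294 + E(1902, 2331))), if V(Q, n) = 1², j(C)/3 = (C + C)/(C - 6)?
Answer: 2067964/8673231268689 ≈ 2.3843e-7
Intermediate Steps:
j(C) = 6*C/(-6 + C) (j(C) = 3*((C + C)/(C - 6)) = 3*((2*C)/(-6 + C)) = 3*(2*C/(-6 + C)) = 6*C/(-6 + C))
V(Q, n) = 1
E(B, T) = 1 - T
1/((-279467 + 4473559) + 1/(2070294 + E(1902, 2331))) = 1/((-279467 + 4473559) + 1/(2070294 + (1 - 1*2331))) = 1/(4194092 + 1/(2070294 + (1 - 2331))) = 1/(4194092 + 1/(2070294 - 2330)) = 1/(4194092 + 1/2067964) = 1/(8673231268689/2067964) = 2067964/8673231268689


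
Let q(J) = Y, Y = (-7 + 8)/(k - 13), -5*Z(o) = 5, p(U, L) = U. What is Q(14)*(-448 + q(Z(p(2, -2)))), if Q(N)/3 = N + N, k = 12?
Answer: -37716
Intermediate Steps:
Z(o) = -1 (Z(o) = -1/5*5 = -1)
Y = -1 (Y = (-7 + 8)/(12 - 13) = 1/(-1) = 1*(-1) = -1)
q(J) = -1
Q(N) = 6*N (Q(N) = 3*(N + N) = 3*(2*N) = 6*N)
Q(14)*(-448 + q(Z(p(2, -2)))) = (6*14)*(-448 - 1) = 84*(-449) = -37716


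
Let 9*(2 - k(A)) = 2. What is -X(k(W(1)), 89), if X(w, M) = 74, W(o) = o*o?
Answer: -74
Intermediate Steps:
W(o) = o**2
k(A) = 16/9 (k(A) = 2 - 1/9*2 = 2 - 2/9 = 16/9)
-X(k(W(1)), 89) = -1*74 = -74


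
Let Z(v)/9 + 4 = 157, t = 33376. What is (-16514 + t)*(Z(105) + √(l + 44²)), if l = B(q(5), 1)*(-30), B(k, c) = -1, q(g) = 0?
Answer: 23218974 + 16862*√1966 ≈ 2.3967e+7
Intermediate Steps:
Z(v) = 1377 (Z(v) = -36 + 9*157 = -36 + 1413 = 1377)
l = 30 (l = -1*(-30) = 30)
(-16514 + t)*(Z(105) + √(l + 44²)) = (-16514 + 33376)*(1377 + √(30 + 44²)) = 16862*(1377 + √(30 + 1936)) = 16862*(1377 + √1966) = 23218974 + 16862*√1966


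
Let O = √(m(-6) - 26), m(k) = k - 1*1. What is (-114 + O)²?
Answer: (114 - I*√33)² ≈ 12963.0 - 1309.8*I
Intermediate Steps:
m(k) = -1 + k (m(k) = k - 1 = -1 + k)
O = I*√33 (O = √((-1 - 6) - 26) = √(-7 - 26) = √(-33) = I*√33 ≈ 5.7446*I)
(-114 + O)² = (-114 + I*√33)²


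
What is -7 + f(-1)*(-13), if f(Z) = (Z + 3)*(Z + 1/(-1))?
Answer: 45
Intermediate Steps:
f(Z) = (-1 + Z)*(3 + Z) (f(Z) = (3 + Z)*(Z - 1) = (3 + Z)*(-1 + Z) = (-1 + Z)*(3 + Z))
-7 + f(-1)*(-13) = -7 + (-3 + (-1)**2 + 2*(-1))*(-13) = -7 + (-3 + 1 - 2)*(-13) = -7 - 4*(-13) = -7 + 52 = 45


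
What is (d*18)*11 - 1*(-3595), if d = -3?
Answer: 3001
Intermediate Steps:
(d*18)*11 - 1*(-3595) = -3*18*11 - 1*(-3595) = -54*11 + 3595 = -594 + 3595 = 3001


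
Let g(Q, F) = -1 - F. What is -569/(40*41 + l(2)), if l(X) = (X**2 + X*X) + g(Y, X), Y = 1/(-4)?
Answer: -569/1645 ≈ -0.34590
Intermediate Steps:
Y = -1/4 ≈ -0.25000
l(X) = -1 - X + 2*X**2 (l(X) = (X**2 + X*X) + (-1 - X) = (X**2 + X**2) + (-1 - X) = 2*X**2 + (-1 - X) = -1 - X + 2*X**2)
-569/(40*41 + l(2)) = -569/(40*41 + (-1 - 1*2 + 2*2**2)) = -569/(1640 + (-1 - 2 + 2*4)) = -569/(1640 + (-1 - 2 + 8)) = -569/(1640 + 5) = -569/1645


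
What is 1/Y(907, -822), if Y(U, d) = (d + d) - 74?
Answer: -1/1718 ≈ -0.00058207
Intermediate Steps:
Y(U, d) = -74 + 2*d (Y(U, d) = 2*d - 74 = -74 + 2*d)
1/Y(907, -822) = 1/(-74 + 2*(-822)) = 1/(-74 - 1644) = 1/(-1718) = -1/1718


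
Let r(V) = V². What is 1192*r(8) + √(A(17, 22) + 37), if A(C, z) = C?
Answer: 76288 + 3*√6 ≈ 76295.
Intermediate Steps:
1192*r(8) + √(A(17, 22) + 37) = 1192*8² + √(17 + 37) = 1192*64 + √54 = 76288 + 3*√6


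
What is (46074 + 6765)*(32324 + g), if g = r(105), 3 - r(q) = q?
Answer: 1702578258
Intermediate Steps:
r(q) = 3 - q
g = -102 (g = 3 - 1*105 = 3 - 105 = -102)
(46074 + 6765)*(32324 + g) = (46074 + 6765)*(32324 - 102) = 52839*32222 = 1702578258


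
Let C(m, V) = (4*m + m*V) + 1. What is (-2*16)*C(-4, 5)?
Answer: 1120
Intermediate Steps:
C(m, V) = 1 + 4*m + V*m (C(m, V) = (4*m + V*m) + 1 = 1 + 4*m + V*m)
(-2*16)*C(-4, 5) = (-2*16)*(1 + 4*(-4) + 5*(-4)) = -32*(1 - 16 - 20) = -32*(-35) = 1120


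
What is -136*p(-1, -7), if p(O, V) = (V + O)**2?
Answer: -8704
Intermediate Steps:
p(O, V) = (O + V)**2
-136*p(-1, -7) = -136*(-1 - 7)**2 = -136*(-8)**2 = -136*64 = -8704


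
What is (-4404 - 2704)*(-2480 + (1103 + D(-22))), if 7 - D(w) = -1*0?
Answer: 9737960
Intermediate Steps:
D(w) = 7 (D(w) = 7 - (-1)*0 = 7 - 1*0 = 7 + 0 = 7)
(-4404 - 2704)*(-2480 + (1103 + D(-22))) = (-4404 - 2704)*(-2480 + (1103 + 7)) = -7108*(-2480 + 1110) = -7108*(-1370) = 9737960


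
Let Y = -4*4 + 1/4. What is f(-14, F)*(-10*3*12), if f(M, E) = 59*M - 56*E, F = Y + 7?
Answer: 120960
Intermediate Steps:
Y = -63/4 (Y = -16 + 1/4 = -63/4 ≈ -15.750)
F = -35/4 (F = -63/4 + 7 = -35/4 ≈ -8.7500)
f(M, E) = -56*E + 59*M
f(-14, F)*(-10*3*12) = (-56*(-35/4) + 59*(-14))*(-10*3*12) = (490 - 826)*(-30*12) = -336*(-360) = 120960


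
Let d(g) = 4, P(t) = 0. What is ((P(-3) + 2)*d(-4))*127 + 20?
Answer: 1036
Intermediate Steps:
((P(-3) + 2)*d(-4))*127 + 20 = ((0 + 2)*4)*127 + 20 = (2*4)*127 + 20 = 8*127 + 20 = 1016 + 20 = 1036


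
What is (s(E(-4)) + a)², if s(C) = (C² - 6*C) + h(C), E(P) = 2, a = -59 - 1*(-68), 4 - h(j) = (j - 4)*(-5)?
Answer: 25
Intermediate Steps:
h(j) = -16 + 5*j (h(j) = 4 - (j - 4)*(-5) = 4 - (-4 + j)*(-5) = 4 - (20 - 5*j) = 4 + (-20 + 5*j) = -16 + 5*j)
a = 9 (a = -59 + 68 = 9)
s(C) = -16 + C² - C (s(C) = (C² - 6*C) + (-16 + 5*C) = -16 + C² - C)
(s(E(-4)) + a)² = ((-16 + 2² - 1*2) + 9)² = ((-16 + 4 - 2) + 9)² = (-14 + 9)² = (-5)² = 25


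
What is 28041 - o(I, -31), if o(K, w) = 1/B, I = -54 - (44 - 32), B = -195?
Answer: 5467996/195 ≈ 28041.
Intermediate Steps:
I = -66 (I = -54 - 1*12 = -54 - 12 = -66)
o(K, w) = -1/195 (o(K, w) = 1/(-195) = -1/195)
28041 - o(I, -31) = 28041 - 1*(-1/195) = 28041 + 1/195 = 5467996/195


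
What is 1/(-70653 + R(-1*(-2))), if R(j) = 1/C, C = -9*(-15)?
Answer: -135/9538154 ≈ -1.4154e-5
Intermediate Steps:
C = 135
R(j) = 1/135
1/(-70653 + R(-1*(-2))) = 1/(-70653 + 1/135) = 1/(-9538154/135) = -135/9538154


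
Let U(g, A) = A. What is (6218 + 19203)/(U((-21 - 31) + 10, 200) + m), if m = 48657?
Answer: 25421/48857 ≈ 0.52031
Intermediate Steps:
(6218 + 19203)/(U((-21 - 31) + 10, 200) + m) = (6218 + 19203)/(200 + 48657) = 25421/48857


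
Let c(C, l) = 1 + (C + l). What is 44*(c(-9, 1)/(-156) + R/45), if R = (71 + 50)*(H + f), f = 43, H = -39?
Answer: 278003/585 ≈ 475.22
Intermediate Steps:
c(C, l) = 1 + C + l
R = 484 (R = (71 + 50)*(-39 + 43) = 121*4 = 484)
44*(c(-9, 1)/(-156) + R/45) = 44*((1 - 9 + 1)/(-156) + 484/45) = 44*(-7*(-1/156) + 484*(1/45)) = 44*(7/156 + 484/45) = 44*(25273/2340) = 278003/585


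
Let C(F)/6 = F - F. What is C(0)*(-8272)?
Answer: 0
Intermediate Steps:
C(F) = 0 (C(F) = 6*(F - F) = 6*0 = 0)
C(0)*(-8272) = 0*(-8272) = 0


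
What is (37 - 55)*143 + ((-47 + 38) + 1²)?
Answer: -2582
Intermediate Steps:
(37 - 55)*143 + ((-47 + 38) + 1²) = -18*143 + (-9 + 1) = -2574 - 8 = -2582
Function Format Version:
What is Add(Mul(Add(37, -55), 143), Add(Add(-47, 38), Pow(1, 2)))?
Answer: -2582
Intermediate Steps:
Add(Mul(Add(37, -55), 143), Add(Add(-47, 38), Pow(1, 2))) = Add(Mul(-18, 143), Add(-9, 1)) = Add(-2574, -8) = -2582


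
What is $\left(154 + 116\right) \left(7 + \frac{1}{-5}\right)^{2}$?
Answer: $\frac{62424}{5} \approx 12485.0$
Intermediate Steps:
$\left(154 + 116\right) \left(7 + \frac{1}{-5}\right)^{2} = 270 \left(7 - \frac{1}{5}\right)^{2} = 270 \left(\frac{34}{5}\right)^{2} = 270 \cdot \frac{1156}{25} = \frac{62424}{5}$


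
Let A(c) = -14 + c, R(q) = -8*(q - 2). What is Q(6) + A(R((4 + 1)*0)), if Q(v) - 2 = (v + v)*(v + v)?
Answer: 148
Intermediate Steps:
R(q) = 16 - 8*q (R(q) = -8*(-2 + q) = 16 - 8*q)
Q(v) = 2 + 4*v² (Q(v) = 2 + (v + v)*(v + v) = 2 + (2*v)*(2*v) = 2 + 4*v²)
Q(6) + A(R((4 + 1)*0)) = (2 + 4*6²) + (-14 + (16 - 8*(4 + 1)*0)) = (2 + 4*36) + (-14 + (16 - 40*0)) = (2 + 144) + (-14 + (16 - 8*0)) = 146 + (-14 + (16 + 0)) = 146 + (-14 + 16) = 146 + 2 = 148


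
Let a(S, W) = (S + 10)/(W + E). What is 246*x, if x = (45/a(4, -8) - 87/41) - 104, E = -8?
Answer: -271302/7 ≈ -38757.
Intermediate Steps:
a(S, W) = (10 + S)/(-8 + W) (a(S, W) = (S + 10)/(W - 8) = (10 + S)/(-8 + W))
x = -45217/287 (x = (45/(((10 + 4)/(-8 - 8))) - 87/41) - 104 = (45/((14/(-16))) - 87*1/41) - 104 = (45/((-1/16*14)) - 87/41) - 104 = (45/(-7/8) - 87/41) - 104 = (45*(-8/7) - 87/41) - 104 = (-360/7 - 87/41) - 104 = -15369/287 - 104 = -45217/287 ≈ -157.55)
246*x = 246*(-45217/287) = -271302/7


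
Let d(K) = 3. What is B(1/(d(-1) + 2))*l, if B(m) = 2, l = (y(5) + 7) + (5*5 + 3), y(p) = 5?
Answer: 80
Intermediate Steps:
l = 40 (l = (5 + 7) + (5*5 + 3) = 12 + (25 + 3) = 12 + 28 = 40)
B(1/(d(-1) + 2))*l = 2*40 = 80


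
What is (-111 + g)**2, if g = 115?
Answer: 16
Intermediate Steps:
(-111 + g)**2 = (-111 + 115)**2 = 4**2 = 16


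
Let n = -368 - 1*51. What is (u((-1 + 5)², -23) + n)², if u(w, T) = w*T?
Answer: 619369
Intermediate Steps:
n = -419 (n = -368 - 51 = -419)
u(w, T) = T*w
(u((-1 + 5)², -23) + n)² = (-23*(-1 + 5)² - 419)² = (-23*4² - 419)² = (-23*16 - 419)² = (-368 - 419)² = (-787)² = 619369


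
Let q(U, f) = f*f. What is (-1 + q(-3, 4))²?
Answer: 225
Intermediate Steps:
q(U, f) = f²
(-1 + q(-3, 4))² = (-1 + 4²)² = (-1 + 16)² = 15² = 225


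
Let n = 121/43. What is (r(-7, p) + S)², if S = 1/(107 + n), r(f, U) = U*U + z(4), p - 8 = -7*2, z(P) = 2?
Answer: 32212711441/22297284 ≈ 1444.7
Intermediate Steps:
p = -6 (p = 8 - 7*2 = 8 - 14 = -6)
r(f, U) = 2 + U² (r(f, U) = U*U + 2 = U² + 2 = 2 + U²)
n = 121/43 (n = 121*(1/43) = 121/43 ≈ 2.8140)
S = 43/4722 (S = 1/(107 + 121/43) = 1/(4722/43) = 43/4722 ≈ 0.0091063)
(r(-7, p) + S)² = ((2 + (-6)²) + 43/4722)² = ((2 + 36) + 43/4722)² = (38 + 43/4722)² = (179479/4722)² = 32212711441/22297284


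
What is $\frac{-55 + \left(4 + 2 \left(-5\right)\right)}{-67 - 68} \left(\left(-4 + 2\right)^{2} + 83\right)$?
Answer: $\frac{1769}{45} \approx 39.311$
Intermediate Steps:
$\frac{-55 + \left(4 + 2 \left(-5\right)\right)}{-67 - 68} \left(\left(-4 + 2\right)^{2} + 83\right) = \frac{-55 + \left(4 - 10\right)}{-135} \left(\left(-2\right)^{2} + 83\right) = \left(-55 - 6\right) \left(- \frac{1}{135}\right) \left(4 + 83\right) = \left(-61\right) \left(- \frac{1}{135}\right) 87 = \frac{61}{135} \cdot 87 = \frac{1769}{45}$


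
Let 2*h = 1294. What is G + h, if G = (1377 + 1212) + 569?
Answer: 3805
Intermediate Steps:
h = 647 (h = (½)*1294 = 647)
G = 3158 (G = 2589 + 569 = 3158)
G + h = 3158 + 647 = 3805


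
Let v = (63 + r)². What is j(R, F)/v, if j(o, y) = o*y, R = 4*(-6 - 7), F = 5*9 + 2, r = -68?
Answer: -2444/25 ≈ -97.760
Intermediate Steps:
v = 25 (v = (63 - 68)² = (-5)² = 25)
F = 47 (F = 45 + 2 = 47)
R = -52 (R = 4*(-13) = -52)
j(R, F)/v = -52*47/25 = -2444*1/25 = -2444/25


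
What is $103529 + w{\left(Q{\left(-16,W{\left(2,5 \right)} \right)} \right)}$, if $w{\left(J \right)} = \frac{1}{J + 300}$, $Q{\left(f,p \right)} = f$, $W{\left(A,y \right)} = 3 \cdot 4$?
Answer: $\frac{29402237}{284} \approx 1.0353 \cdot 10^{5}$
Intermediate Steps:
$W{\left(A,y \right)} = 12$
$w{\left(J \right)} = \frac{1}{300 + J}$
$103529 + w{\left(Q{\left(-16,W{\left(2,5 \right)} \right)} \right)} = 103529 + \frac{1}{300 - 16} = 103529 + \frac{1}{284} = \frac{29402237}{284}$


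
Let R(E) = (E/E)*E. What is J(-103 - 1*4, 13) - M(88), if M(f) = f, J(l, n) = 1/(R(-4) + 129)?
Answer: -10999/125 ≈ -87.992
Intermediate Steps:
R(E) = E (R(E) = 1*E = E)
J(l, n) = 1/125 (J(l, n) = 1/(-4 + 129) = 1/125)
J(-103 - 1*4, 13) - M(88) = 1/125 - 1*88 = 1/125 - 88 = -10999/125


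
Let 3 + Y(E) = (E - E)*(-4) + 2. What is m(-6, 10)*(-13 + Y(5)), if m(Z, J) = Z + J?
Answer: -56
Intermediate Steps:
m(Z, J) = J + Z
Y(E) = -1 (Y(E) = -3 + ((E - E)*(-4) + 2) = -3 + (0*(-4) + 2) = -3 + (0 + 2) = -3 + 2 = -1)
m(-6, 10)*(-13 + Y(5)) = (10 - 6)*(-13 - 1) = 4*(-14) = -56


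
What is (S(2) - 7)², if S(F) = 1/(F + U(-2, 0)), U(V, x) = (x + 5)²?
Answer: 35344/729 ≈ 48.483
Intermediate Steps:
U(V, x) = (5 + x)²
S(F) = 1/(25 + F) (S(F) = 1/(F + (5 + 0)²) = 1/(F + 5²) = 1/(F + 25) = 1/(25 + F))
(S(2) - 7)² = (1/(25 + 2) - 7)² = (1/27 - 7)² = (-188/27)² = 35344/729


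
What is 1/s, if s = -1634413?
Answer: -1/1634413 ≈ -6.1184e-7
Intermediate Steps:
1/s = 1/(-1634413) = -1/1634413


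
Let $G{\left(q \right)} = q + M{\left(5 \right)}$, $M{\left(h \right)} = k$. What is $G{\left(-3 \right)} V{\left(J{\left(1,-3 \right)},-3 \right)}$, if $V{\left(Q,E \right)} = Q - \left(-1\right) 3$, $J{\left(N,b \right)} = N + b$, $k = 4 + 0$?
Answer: $1$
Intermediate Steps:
$k = 4$
$M{\left(h \right)} = 4$
$G{\left(q \right)} = 4 + q$ ($G{\left(q \right)} = q + 4 = 4 + q$)
$V{\left(Q,E \right)} = 3 + Q$ ($V{\left(Q,E \right)} = Q - -3 = Q + 3 = 3 + Q$)
$G{\left(-3 \right)} V{\left(J{\left(1,-3 \right)},-3 \right)} = \left(4 - 3\right) \left(3 + \left(1 - 3\right)\right) = 1 \left(3 - 2\right) = 1 \cdot 1 = 1$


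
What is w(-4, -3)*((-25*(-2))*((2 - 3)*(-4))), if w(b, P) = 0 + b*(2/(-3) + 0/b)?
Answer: 1600/3 ≈ 533.33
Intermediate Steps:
w(b, P) = -2*b/3 (w(b, P) = 0 + b*(2*(-⅓) + 0) = 0 + b*(-⅔ + 0) = 0 + b*(-⅔) = 0 - 2*b/3 = -2*b/3)
w(-4, -3)*((-25*(-2))*((2 - 3)*(-4))) = (-⅔*(-4))*((-25*(-2))*((2 - 3)*(-4))) = 8*((-5*(-10))*(-1*(-4)))/3 = 8*(50*4)/3 = (8/3)*200 = 1600/3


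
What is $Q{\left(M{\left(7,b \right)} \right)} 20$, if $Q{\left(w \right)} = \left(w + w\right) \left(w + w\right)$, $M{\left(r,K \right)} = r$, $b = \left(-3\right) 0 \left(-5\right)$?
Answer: $3920$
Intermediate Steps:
$b = 0$ ($b = 0 \left(-5\right) = 0$)
$Q{\left(w \right)} = 4 w^{2}$ ($Q{\left(w \right)} = 2 w 2 w = 4 w^{2}$)
$Q{\left(M{\left(7,b \right)} \right)} 20 = 4 \cdot 7^{2} \cdot 20 = 4 \cdot 49 \cdot 20 = 196 \cdot 20 = 3920$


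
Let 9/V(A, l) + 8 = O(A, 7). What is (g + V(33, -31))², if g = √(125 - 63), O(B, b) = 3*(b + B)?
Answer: 777809/12544 + 9*√62/56 ≈ 63.272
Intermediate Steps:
O(B, b) = 3*B + 3*b (O(B, b) = 3*(B + b) = 3*B + 3*b)
V(A, l) = 9/(13 + 3*A) (V(A, l) = 9/(-8 + (3*A + 3*7)) = 9/(-8 + (3*A + 21)) = 9/(-8 + (21 + 3*A)) = 9/(13 + 3*A))
g = √62 ≈ 7.8740
(g + V(33, -31))² = (√62 + 9/(13 + 3*33))² = (√62 + 9/(13 + 99))² = (√62 + 9/112)² = (9/112 + √62)²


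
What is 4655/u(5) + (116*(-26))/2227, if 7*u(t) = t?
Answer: 14510343/2227 ≈ 6515.6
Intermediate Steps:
u(t) = t/7
4655/u(5) + (116*(-26))/2227 = 4655/(((⅐)*5)) + (116*(-26))/2227 = 4655/(5/7) - 3016*1/2227 = 4655*(7/5) - 3016/2227 = 6517 - 3016/2227 = 14510343/2227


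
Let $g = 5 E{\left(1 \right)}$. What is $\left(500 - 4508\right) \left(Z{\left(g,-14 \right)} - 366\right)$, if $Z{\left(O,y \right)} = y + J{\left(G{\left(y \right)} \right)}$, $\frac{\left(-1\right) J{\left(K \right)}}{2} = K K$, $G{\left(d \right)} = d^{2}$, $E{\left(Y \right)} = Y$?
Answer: $309465696$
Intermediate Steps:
$J{\left(K \right)} = - 2 K^{2}$ ($J{\left(K \right)} = - 2 K K = - 2 K^{2}$)
$g = 5$ ($g = 5 \cdot 1 = 5$)
$Z{\left(O,y \right)} = y - 2 y^{4}$ ($Z{\left(O,y \right)} = y - 2 \left(y^{2}\right)^{2} = y - 2 y^{4}$)
$\left(500 - 4508\right) \left(Z{\left(g,-14 \right)} - 366\right) = \left(500 - 4508\right) \left(\left(-14 - 2 \left(-14\right)^{4}\right) - 366\right) = - 4008 \left(\left(-14 - 76832\right) - 366\right) = - 4008 \left(-76846 - 366\right) = \left(-4008\right) \left(-77212\right) = 309465696$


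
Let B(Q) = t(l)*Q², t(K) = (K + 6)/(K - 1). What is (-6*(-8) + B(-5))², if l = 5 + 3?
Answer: 9604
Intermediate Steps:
l = 8
t(K) = (6 + K)/(-1 + K)
B(Q) = 2*Q² (B(Q) = ((6 + 8)/(-1 + 8))*Q² = (14/7)*Q² = ((⅐)*14)*Q² = 2*Q²)
(-6*(-8) + B(-5))² = (-6*(-8) + 2*(-5)²)² = (48 + 2*25)² = (48 + 50)² = 98² = 9604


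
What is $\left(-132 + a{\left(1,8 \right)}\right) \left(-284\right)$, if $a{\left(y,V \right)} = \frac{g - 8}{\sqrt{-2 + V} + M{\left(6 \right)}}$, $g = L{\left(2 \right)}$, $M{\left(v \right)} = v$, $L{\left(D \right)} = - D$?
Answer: $38056 - \frac{284 \sqrt{6}}{3} \approx 37824.0$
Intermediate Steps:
$g = -2$ ($g = \left(-1\right) 2 = -2$)
$a{\left(y,V \right)} = - \frac{10}{6 + \sqrt{-2 + V}}$ ($a{\left(y,V \right)} = \frac{-2 - 8}{\sqrt{-2 + V} + 6} = - \frac{10}{6 + \sqrt{-2 + V}}$)
$\left(-132 + a{\left(1,8 \right)}\right) \left(-284\right) = \left(-132 - \frac{10}{6 + \sqrt{-2 + 8}}\right) \left(-284\right) = \left(-132 - \frac{10}{6 + \sqrt{6}}\right) \left(-284\right) = 37488 + \frac{2840}{6 + \sqrt{6}}$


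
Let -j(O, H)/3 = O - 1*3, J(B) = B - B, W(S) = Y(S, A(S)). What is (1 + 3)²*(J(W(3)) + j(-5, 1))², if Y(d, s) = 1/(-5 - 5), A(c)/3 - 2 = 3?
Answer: 9216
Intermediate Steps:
A(c) = 15 (A(c) = 6 + 3*3 = 6 + 9 = 15)
Y(d, s) = -⅒ (Y(d, s) = 1/(-10) = -⅒)
W(S) = -⅒
J(B) = 0
j(O, H) = 9 - 3*O (j(O, H) = -3*(O - 1*3) = -3*(O - 3) = -3*(-3 + O) = 9 - 3*O)
(1 + 3)²*(J(W(3)) + j(-5, 1))² = (1 + 3)²*(0 + (9 - 3*(-5)))² = 4²*(0 + (9 + 15))² = 16*(0 + 24)² = 16*24² = 16*576 = 9216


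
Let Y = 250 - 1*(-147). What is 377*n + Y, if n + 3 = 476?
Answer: 178718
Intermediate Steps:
n = 473 (n = -3 + 476 = 473)
Y = 397 (Y = 250 + 147 = 397)
377*n + Y = 377*473 + 397 = 178321 + 397 = 178718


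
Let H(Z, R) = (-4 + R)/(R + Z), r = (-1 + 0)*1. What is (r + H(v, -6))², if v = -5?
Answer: 1/121 ≈ 0.0082645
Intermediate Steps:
r = -1 (r = -1*1 = -1)
H(Z, R) = (-4 + R)/(R + Z)
(r + H(v, -6))² = (-1 + (-4 - 6)/(-6 - 5))² = (-1 - 10/(-11))² = (-1 - 1/11*(-10))² = (-1 + 10/11)² = (-1/11)² = 1/121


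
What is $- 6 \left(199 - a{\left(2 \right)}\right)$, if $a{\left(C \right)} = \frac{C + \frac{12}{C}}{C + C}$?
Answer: $-1182$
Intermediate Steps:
$a{\left(C \right)} = \frac{C + \frac{12}{C}}{2 C}$
$- 6 \left(199 - a{\left(2 \right)}\right) = - 6 \left(199 - \left(\frac{1}{2} + \frac{6}{4}\right)\right) = - 6 \left(199 - \left(\frac{1}{2} + 6 \cdot \frac{1}{4}\right)\right) = - 6 \left(199 - \left(\frac{1}{2} + \frac{3}{2}\right)\right) = - 6 \left(199 - 2\right) = \left(-6\right) 197 = -1182$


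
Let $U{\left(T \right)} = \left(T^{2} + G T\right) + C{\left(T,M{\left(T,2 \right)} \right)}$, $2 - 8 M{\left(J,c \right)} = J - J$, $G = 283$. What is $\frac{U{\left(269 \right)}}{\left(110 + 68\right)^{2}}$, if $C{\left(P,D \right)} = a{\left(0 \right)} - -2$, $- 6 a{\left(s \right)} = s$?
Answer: $\frac{74245}{15842} \approx 4.6866$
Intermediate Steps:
$M{\left(J,c \right)} = \frac{1}{4}$ ($M{\left(J,c \right)} = \frac{1}{4} - \frac{J - J}{8} = \frac{1}{4} - 0 = \frac{1}{4} + 0 = \frac{1}{4}$)
$a{\left(s \right)} = - \frac{s}{6}$
$C{\left(P,D \right)} = 2$ ($C{\left(P,D \right)} = \left(- \frac{1}{6}\right) 0 - -2 = 0 + 2 = 2$)
$U{\left(T \right)} = 2 + T^{2} + 283 T$ ($U{\left(T \right)} = \left(T^{2} + 283 T\right) + 2 = 2 + T^{2} + 283 T$)
$\frac{U{\left(269 \right)}}{\left(110 + 68\right)^{2}} = \frac{2 + 269^{2} + 283 \cdot 269}{\left(110 + 68\right)^{2}} = \frac{2 + 72361 + 76127}{178^{2}} = \frac{148490}{31684} = 148490 \cdot \frac{1}{31684} = \frac{74245}{15842}$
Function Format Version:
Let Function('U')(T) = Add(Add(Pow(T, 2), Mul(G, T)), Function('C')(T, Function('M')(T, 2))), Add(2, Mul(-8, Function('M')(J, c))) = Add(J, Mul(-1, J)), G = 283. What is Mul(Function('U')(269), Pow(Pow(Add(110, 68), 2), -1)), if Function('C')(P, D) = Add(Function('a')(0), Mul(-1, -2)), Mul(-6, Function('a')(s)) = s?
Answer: Rational(74245, 15842) ≈ 4.6866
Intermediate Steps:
Function('M')(J, c) = Rational(1, 4) (Function('M')(J, c) = Add(Rational(1, 4), Mul(Rational(-1, 8), Add(J, Mul(-1, J)))) = Add(Rational(1, 4), Mul(Rational(-1, 8), 0)) = Add(Rational(1, 4), 0) = Rational(1, 4))
Function('a')(s) = Mul(Rational(-1, 6), s)
Function('C')(P, D) = 2 (Function('C')(P, D) = Add(Mul(Rational(-1, 6), 0), Mul(-1, -2)) = Add(0, 2) = 2)
Function('U')(T) = Add(2, Pow(T, 2), Mul(283, T)) (Function('U')(T) = Add(Add(Pow(T, 2), Mul(283, T)), 2) = Add(2, Pow(T, 2), Mul(283, T)))
Mul(Function('U')(269), Pow(Pow(Add(110, 68), 2), -1)) = Mul(Add(2, Pow(269, 2), Mul(283, 269)), Pow(Pow(Add(110, 68), 2), -1)) = Mul(Add(2, 72361, 76127), Pow(Pow(178, 2), -1)) = Mul(148490, Pow(31684, -1)) = Mul(148490, Rational(1, 31684)) = Rational(74245, 15842)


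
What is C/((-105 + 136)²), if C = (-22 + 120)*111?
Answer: 10878/961 ≈ 11.319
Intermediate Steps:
C = 10878 (C = 98*111 = 10878)
C/((-105 + 136)²) = 10878/((-105 + 136)²) = 10878/(31²) = 10878/961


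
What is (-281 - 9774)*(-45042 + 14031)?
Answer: 311815605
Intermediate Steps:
(-281 - 9774)*(-45042 + 14031) = -10055*(-31011) = 311815605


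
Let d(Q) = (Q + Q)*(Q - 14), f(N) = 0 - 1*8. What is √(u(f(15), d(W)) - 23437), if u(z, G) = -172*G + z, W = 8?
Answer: I*√6933 ≈ 83.265*I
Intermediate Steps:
f(N) = -8 (f(N) = 0 - 8 = -8)
d(Q) = 2*Q*(-14 + Q) (d(Q) = (2*Q)*(-14 + Q) = 2*Q*(-14 + Q))
u(z, G) = z - 172*G
√(u(f(15), d(W)) - 23437) = √((-8 - 344*8*(-14 + 8)) - 23437) = √((-8 - 344*8*(-6)) - 23437) = √((-8 - 172*(-96)) - 23437) = √((-8 + 16512) - 23437) = √(16504 - 23437) = √(-6933) = I*√6933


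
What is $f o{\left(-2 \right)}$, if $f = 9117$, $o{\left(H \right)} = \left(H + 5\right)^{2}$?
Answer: $82053$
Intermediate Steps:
$o{\left(H \right)} = \left(5 + H\right)^{2}$
$f o{\left(-2 \right)} = 9117 \left(5 - 2\right)^{2} = 9117 \cdot 3^{2} = 9117 \cdot 9 = 82053$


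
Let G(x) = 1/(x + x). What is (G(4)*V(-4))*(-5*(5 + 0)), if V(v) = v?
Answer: 25/2 ≈ 12.500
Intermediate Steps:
G(x) = 1/(2*x)
(G(4)*V(-4))*(-5*(5 + 0)) = (((1/2)/4)*(-4))*(-5*(5 + 0)) = (((1/2)*(1/4))*(-4))*(-5*5) = ((1/8)*(-4))*(-25) = -1/2*(-25) = 25/2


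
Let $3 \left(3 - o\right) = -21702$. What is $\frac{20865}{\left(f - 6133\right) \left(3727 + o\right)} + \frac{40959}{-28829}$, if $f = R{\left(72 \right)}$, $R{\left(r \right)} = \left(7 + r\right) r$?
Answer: $- \frac{40087931781}{28131222884} \approx -1.425$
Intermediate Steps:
$R{\left(r \right)} = r \left(7 + r\right)$
$f = 5688$ ($f = 72 \left(7 + 72\right) = 72 \cdot 79 = 5688$)
$o = 7237$ ($o = 3 - -7234 = 3 + 7234 = 7237$)
$\frac{20865}{\left(f - 6133\right) \left(3727 + o\right)} + \frac{40959}{-28829} = \frac{20865}{\left(5688 - 6133\right) \left(3727 + 7237\right)} + \frac{40959}{-28829} = \frac{20865}{\left(-445\right) 10964} + 40959 \left(- \frac{1}{28829}\right) = \frac{20865}{-4878980} - \frac{40959}{28829} = 20865 \left(- \frac{1}{4878980}\right) - \frac{40959}{28829} = - \frac{4173}{975796} - \frac{40959}{28829} = - \frac{40087931781}{28131222884}$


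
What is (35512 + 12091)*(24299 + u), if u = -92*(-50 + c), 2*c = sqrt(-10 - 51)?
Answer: 1375679097 - 2189738*I*sqrt(61) ≈ 1.3757e+9 - 1.7102e+7*I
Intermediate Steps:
c = I*sqrt(61)/2 (c = sqrt(-10 - 51)/2 = sqrt(-61)/2 = (I*sqrt(61))/2 = I*sqrt(61)/2 ≈ 3.9051*I)
u = 4600 - 46*I*sqrt(61) (u = -92*(-50 + I*sqrt(61)/2) = 4600 - 46*I*sqrt(61) ≈ 4600.0 - 359.27*I)
(35512 + 12091)*(24299 + u) = (35512 + 12091)*(24299 + (4600 - 46*I*sqrt(61))) = 47603*(28899 - 46*I*sqrt(61)) = 1375679097 - 2189738*I*sqrt(61)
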